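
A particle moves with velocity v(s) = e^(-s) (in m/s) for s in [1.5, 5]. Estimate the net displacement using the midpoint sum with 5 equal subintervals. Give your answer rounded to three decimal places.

0.212

Δs = (5 − 1.5)/5 = 0.7.
Midpoints: 1.85, 2.55, 3.25, 3.95, 4.65.
v(1.85) ≈ 0.157, v(2.55) ≈ 0.078, v(3.25) ≈ 0.039, v(3.95) ≈ 0.019, v(4.65) ≈ 0.010.
Sum = Δs · [v(1.85) + v(2.55) + v(3.25) + v(3.95) + v(4.65)].
Sum ≈ 0.212.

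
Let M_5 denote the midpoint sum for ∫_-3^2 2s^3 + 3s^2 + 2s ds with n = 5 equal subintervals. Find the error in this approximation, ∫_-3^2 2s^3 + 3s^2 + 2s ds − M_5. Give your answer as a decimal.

0

Exact integral: ∫_-3^2 f(s) ds = -2.5.
M_5 = -2.5.
Error = -2.5 − (-2.5) = 0.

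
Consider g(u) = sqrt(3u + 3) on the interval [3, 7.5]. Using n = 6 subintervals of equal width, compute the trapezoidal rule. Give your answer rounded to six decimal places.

19.371294

Δu = (7.5 − 3)/6 = 0.75.
g(3) ≈ 3.464102, g(3.75) ≈ 3.774917, g(4.5) ≈ 4.062019, g(5.25) ≈ 4.330127, g(6) ≈ 4.582576, g(6.75) ≈ 4.821825, g(7.5) ≈ 5.049752.
T_6 = (Δu/2)·[g(u_0) + 2g(u_1) + ... + 2g(u_{5}) + g(u_6)].
Sum ≈ 19.371294.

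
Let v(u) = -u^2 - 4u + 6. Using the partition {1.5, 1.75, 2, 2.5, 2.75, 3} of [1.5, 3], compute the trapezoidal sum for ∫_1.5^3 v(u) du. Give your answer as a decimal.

Subinterval widths: 0.25, 0.25, 0.5, 0.25, 0.25.
v(1.5) = -2.25, v(1.75) = -4.0625, v(2) = -6, v(2.5) = -10.25, v(2.75) = -12.5625, v(3) = -15.
On each subinterval the trapezoid contributes (Δu_i/2)·[v(u_{i-1}) + v(u_i)].
Sum = -12.40625.

-12.40625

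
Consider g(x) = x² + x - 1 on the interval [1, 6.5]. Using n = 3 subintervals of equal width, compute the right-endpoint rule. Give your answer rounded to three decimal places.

152.269

Δx = (6.5 − 1)/3 = 11/6.
Right endpoints: 17/6, 14/3, 6.5.
g(17/6) = 355/36, g(14/3) = 229/9, g(6.5) = 47.75.
Sum = Δx · [g(17/6) + g(14/3) + g(6.5)].
Sum ≈ 152.269.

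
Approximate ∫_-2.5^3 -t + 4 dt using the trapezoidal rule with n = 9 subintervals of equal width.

20.625

Δt = (3 − (-2.5))/9 = 11/18.
f(-2.5) = 6.5, f(-17/9) = 53/9, f(-23/18) = 95/18, f(-2/3) = 14/3, f(-1/18) = 73/18, f(5/9) = 31/9, f(7/6) = 17/6, f(16/9) = 20/9, f(43/18) = 29/18, f(3) = 1.
T_9 = (Δt/2)·[f(t_0) + 2f(t_1) + ... + 2f(t_{8}) + f(t_9)].
Sum = 20.625.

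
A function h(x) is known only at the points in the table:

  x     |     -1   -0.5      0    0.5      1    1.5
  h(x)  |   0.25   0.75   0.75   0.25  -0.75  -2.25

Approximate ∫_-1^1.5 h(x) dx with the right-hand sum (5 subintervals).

-0.625

Δx = 0.5.
Sum = 0.5·[0.75 + 0.75 + 0.25 + (-0.75) + (-2.25)] = -0.625.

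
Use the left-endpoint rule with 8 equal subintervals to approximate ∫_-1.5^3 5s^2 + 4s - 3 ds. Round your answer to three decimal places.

Δs = (3 − (-1.5))/8 = 0.5625.
Left endpoints: -1.5, -0.9375, -0.375, 0.1875, 0.75, 1.3125, 1.875, 2.4375.
f(-1.5) = 2.25, f(-0.9375) = -2.35546875, f(-0.375) = -3.796875, f(0.1875) = -2.07421875, f(0.75) = 2.8125, f(1.3125) = 10.86328125, f(1.875) = 22.078125, f(2.4375) = 36.45703125.
Sum = Δs · [f(-1.5) + f(-0.9375) + f(-0.375) + ...].
Sum ≈ 37.257.

37.257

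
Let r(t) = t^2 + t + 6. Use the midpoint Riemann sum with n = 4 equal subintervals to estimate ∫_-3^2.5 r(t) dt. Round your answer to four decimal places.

Δt = (2.5 − (-3))/4 = 1.375.
Midpoints: -2.3125, -0.9375, 0.4375, 1.8125.
r(-2.3125) = 9.03515625, r(-0.9375) = 5.94140625, r(0.4375) = 6.62890625, r(1.8125) = 11.09765625.
Sum = Δt · [r(-2.3125) + r(-0.9375) + r(0.4375) + r(1.8125)].
Sum ≈ 44.9668.

44.9668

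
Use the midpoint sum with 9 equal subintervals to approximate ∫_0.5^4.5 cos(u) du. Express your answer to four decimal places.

Δu = (4.5 − 0.5)/9 = 4/9.
Midpoints: 13/18, 7/6, 29/18, 37/18, 2.5, 53/18, 61/18, 23/6, 77/18.
f(13/18) ≈ 0.7503, f(7/6) ≈ 0.3932, f(29/18) ≈ -0.0403, f(37/18) ≈ -0.4660, f(2.5) ≈ -0.8011, f(53/18) ≈ -0.9806, f(61/18) ≈ -0.9696, f(23/6) ≈ -0.7701, f(77/18) ≈ -0.4211.
Sum = Δu · [f(13/18) + f(7/6) + f(29/18) + ...].
Sum ≈ -1.4690.

-1.4690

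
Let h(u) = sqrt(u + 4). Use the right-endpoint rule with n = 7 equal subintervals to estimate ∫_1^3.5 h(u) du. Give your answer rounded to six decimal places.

6.328808

Δu = (3.5 − 1)/7 = 5/14.
Right endpoints: 19/14, 12/7, 29/14, 17/7, 39/14, 22/7, 3.5.
h(19/14) ≈ 2.314550, h(12/7) ≈ 2.390457, h(29/14) ≈ 2.464027, h(17/7) ≈ 2.535463, h(39/14) ≈ 2.604940, h(22/7) ≈ 2.672612, h(3.5) ≈ 2.738613.
Sum = Δu · [h(19/14) + h(12/7) + h(29/14) + ...].
Sum ≈ 6.328808.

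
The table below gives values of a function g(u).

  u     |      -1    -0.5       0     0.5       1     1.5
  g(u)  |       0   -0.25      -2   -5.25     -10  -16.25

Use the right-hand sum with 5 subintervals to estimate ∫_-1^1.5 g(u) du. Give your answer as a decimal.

Δu = 0.5.
Sum = 0.5·[(-0.25) + (-2) + (-5.25) + (-10) + (-16.25)] = -16.875.

-16.875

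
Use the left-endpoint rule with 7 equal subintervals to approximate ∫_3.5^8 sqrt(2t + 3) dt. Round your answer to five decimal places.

Δt = (8 − 3.5)/7 = 9/14.
Left endpoints: 3.5, 29/7, 67/14, 38/7, 85/14, 47/7, 103/14.
f(3.5) ≈ 3.16228, f(29/7) ≈ 3.35942, f(67/14) ≈ 3.54562, f(38/7) ≈ 3.72252, f(85/14) ≈ 3.89138, f(47/7) ≈ 4.05322, f(103/14) ≈ 4.20883.
Sum = Δt · [f(3.5) + f(29/7) + f(67/14) + ...].
Sum ≈ 16.67782.

16.67782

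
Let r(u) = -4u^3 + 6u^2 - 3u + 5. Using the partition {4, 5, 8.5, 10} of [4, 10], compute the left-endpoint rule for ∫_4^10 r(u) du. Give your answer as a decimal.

Subinterval widths: 1, 3.5, 1.5.
Left endpoints: 4, 5, 8.5.
r(4) = -167, r(5) = -360, r(8.5) = -2043.5.
Sum = Σ Δu_i · r(u_i).
Sum = -4492.25.

-4492.25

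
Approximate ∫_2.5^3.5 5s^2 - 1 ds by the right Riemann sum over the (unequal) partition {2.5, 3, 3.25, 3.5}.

50.015625

Subinterval widths: 0.5, 0.25, 0.25.
Right endpoints: 3, 3.25, 3.5.
f(3) = 44, f(3.25) = 51.8125, f(3.5) = 60.25.
Sum = Σ Δs_i · f(s_i).
Sum = 50.015625.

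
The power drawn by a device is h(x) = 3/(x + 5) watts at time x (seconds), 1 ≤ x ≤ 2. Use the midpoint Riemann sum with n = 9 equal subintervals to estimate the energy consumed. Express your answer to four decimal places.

0.4624

Δx = (2 − 1)/9 = 1/9.
Midpoints: 19/18, 7/6, 23/18, 25/18, 1.5, 29/18, 31/18, 11/6, 35/18.
h(19/18) = 54/109, h(7/6) = 18/37, h(23/18) = 54/113, h(25/18) = 54/115, h(1.5) = 6/13, h(29/18) = 54/119, h(31/18) = 54/121, h(11/6) = 18/41, h(35/18) = 0.432.
Sum = Δx · [h(19/18) + h(7/6) + h(23/18) + ...].
Sum ≈ 0.4624.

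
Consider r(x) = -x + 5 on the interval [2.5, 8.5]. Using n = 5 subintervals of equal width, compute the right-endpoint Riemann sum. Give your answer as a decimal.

Δx = (8.5 − 2.5)/5 = 1.2.
Right endpoints: 3.7, 4.9, 6.1, 7.3, 8.5.
r(3.7) = 1.3, r(4.9) = 0.1, r(6.1) = -1.1, r(7.3) = -2.3, r(8.5) = -3.5.
Sum = Δx · [r(3.7) + r(4.9) + r(6.1) + r(7.3) + r(8.5)].
Sum = -6.6.

-6.6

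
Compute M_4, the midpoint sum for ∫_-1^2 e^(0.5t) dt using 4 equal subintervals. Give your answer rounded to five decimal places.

Δt = (2 − (-1))/4 = 0.75.
Midpoints: -0.625, 0.125, 0.875, 1.625.
f(-0.625) ≈ 0.73162, f(0.125) ≈ 1.06449, f(0.875) ≈ 1.54883, f(1.625) ≈ 2.25353.
Sum = Δt · [f(-0.625) + f(0.125) + f(0.875) + f(1.625)].
Sum ≈ 4.19886.

4.19886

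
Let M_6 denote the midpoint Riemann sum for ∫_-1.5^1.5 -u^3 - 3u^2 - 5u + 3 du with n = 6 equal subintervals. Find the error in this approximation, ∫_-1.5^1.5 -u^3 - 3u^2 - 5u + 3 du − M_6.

Exact integral: ∫_-1.5^1.5 f(u) du = 2.25.
M_6 = 2.4375.
Error = 2.25 − 2.4375 = -0.1875.

-0.1875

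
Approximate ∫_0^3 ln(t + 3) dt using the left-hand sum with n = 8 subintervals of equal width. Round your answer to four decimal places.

Δt = (3 − 0)/8 = 0.375.
Left endpoints: 0, 0.375, 0.75, 1.125, 1.5, 1.875, 2.25, 2.625.
f(0) ≈ 1.0986, f(0.375) ≈ 1.2164, f(0.75) ≈ 1.3218, f(1.125) ≈ 1.4171, f(1.5) ≈ 1.5041, f(1.875) ≈ 1.5841, f(2.25) ≈ 1.6582, f(2.625) ≈ 1.7272.
Sum = Δt · [f(0) + f(0.375) + f(0.75) + ...].
Sum ≈ 4.3228.

4.3228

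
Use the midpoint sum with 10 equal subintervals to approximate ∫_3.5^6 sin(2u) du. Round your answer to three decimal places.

-0.045

Δu = (6 − 3.5)/10 = 0.25.
Midpoints: 3.625, 3.875, 4.125, 4.375, 4.625, 4.875, 5.125, 5.375, 5.625, 5.875.
f(3.625) ≈ 0.823, f(3.875) ≈ 0.995, f(4.125) ≈ 0.923, f(4.375) ≈ 0.625, f(4.625) ≈ 0.174, f(4.875) ≈ -0.320, f(5.125) ≈ -0.735, f(5.375) ≈ -0.970, f(5.625) ≈ -0.968, f(5.875) ≈ -0.729.
Sum = Δu · [f(3.625) + f(3.875) + f(4.125) + ...].
Sum ≈ -0.045.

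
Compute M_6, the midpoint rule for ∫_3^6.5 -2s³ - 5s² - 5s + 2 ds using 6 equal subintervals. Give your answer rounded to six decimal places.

Δs = (6.5 − 3)/6 = 7/12.
Midpoints: 79/24, 3.875, 107/24, 121/24, 5.625, 149/24.
f(79/24) = -967435/6912, f(3.875) = -208.82421875, f(107/24) = -2052239/6912, f(121/24) = -2810437/6912, f(5.625) = -540.28515625, f(149/24) = -4840745/6912.
Sum = Δs · [f(79/24) + f(3.875) + f(107/24) + ...].
Sum ≈ -1337.539786.

-1337.539786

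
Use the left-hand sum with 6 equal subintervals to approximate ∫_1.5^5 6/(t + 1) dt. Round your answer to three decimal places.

Δt = (5 − 1.5)/6 = 7/12.
Left endpoints: 1.5, 25/12, 8/3, 3.25, 23/6, 53/12.
f(1.5) = 2.4, f(25/12) = 72/37, f(8/3) = 18/11, f(3.25) = 24/17, f(23/6) = 36/29, f(53/12) = 72/65.
Sum = Δt · [f(1.5) + f(25/12) + f(8/3) + ...].
Sum ≈ 5.684.

5.684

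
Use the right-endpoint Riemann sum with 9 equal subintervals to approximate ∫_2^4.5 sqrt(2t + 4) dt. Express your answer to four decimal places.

Δt = (4.5 − 2)/9 = 5/18.
Right endpoints: 41/18, 23/9, 17/6, 28/9, 61/18, 11/3, 71/18, 38/9, 4.5.
f(41/18) ≈ 2.9250, f(23/9) ≈ 3.0185, f(17/6) ≈ 3.1091, f(28/9) ≈ 3.1972, f(61/18) ≈ 3.2830, f(11/3) ≈ 3.3665, f(71/18) ≈ 3.4480, f(38/9) ≈ 3.5277, f(4.5) ≈ 3.6056.
Sum = Δt · [f(41/18) + f(23/9) + f(17/6) + ...].
Sum ≈ 8.1890.

8.1890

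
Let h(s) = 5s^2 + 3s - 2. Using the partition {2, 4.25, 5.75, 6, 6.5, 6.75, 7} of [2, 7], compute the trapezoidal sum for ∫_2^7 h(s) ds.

628.28125

Subinterval widths: 2.25, 1.5, 0.25, 0.5, 0.25, 0.25.
h(2) = 24, h(4.25) = 101.0625, h(5.75) = 180.5625, h(6) = 196, h(6.5) = 228.75, h(6.75) = 246.0625, h(7) = 264.
On each subinterval the trapezoid contributes (Δs_i/2)·[h(s_{i-1}) + h(s_i)].
Sum = 628.28125.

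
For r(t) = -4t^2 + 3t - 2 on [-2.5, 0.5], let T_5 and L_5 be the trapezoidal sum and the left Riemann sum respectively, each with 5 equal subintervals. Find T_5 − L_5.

T_5 = -36.72.
L_5 = -46.62.
T_5 − L_5 = 9.9.

9.9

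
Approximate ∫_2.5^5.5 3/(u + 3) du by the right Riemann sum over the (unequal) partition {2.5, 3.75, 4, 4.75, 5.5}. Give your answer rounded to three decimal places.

1.218

Subinterval widths: 1.25, 0.25, 0.75, 0.75.
Right endpoints: 3.75, 4, 4.75, 5.5.
f(3.75) = 4/9, f(4) = 3/7, f(4.75) = 12/31, f(5.5) = 6/17.
Sum = Σ Δu_i · f(u_i).
Sum ≈ 1.218.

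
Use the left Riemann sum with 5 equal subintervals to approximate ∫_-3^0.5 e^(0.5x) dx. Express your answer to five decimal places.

Δx = (0.5 − (-3))/5 = 0.7.
Left endpoints: -3, -2.3, -1.6, -0.9, -0.2.
f(-3) ≈ 0.22313, f(-2.3) ≈ 0.31664, f(-1.6) ≈ 0.44933, f(-0.9) ≈ 0.63763, f(-0.2) ≈ 0.90484.
Sum = Δx · [f(-3) + f(-2.3) + f(-1.6) + f(-0.9) + f(-0.2)].
Sum ≈ 1.77209.

1.77209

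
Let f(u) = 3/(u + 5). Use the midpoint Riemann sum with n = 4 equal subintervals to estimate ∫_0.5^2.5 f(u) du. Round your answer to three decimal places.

0.930

Δu = (2.5 − 0.5)/4 = 0.5.
Midpoints: 0.75, 1.25, 1.75, 2.25.
f(0.75) = 12/23, f(1.25) = 0.48, f(1.75) = 4/9, f(2.25) = 12/29.
Sum = Δu · [f(0.75) + f(1.25) + f(1.75) + f(2.25)].
Sum ≈ 0.930.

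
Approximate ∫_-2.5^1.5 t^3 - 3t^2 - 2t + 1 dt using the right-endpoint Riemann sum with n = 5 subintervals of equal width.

-12.22

Δt = (1.5 − (-2.5))/5 = 0.8.
Right endpoints: -1.7, -0.9, -0.1, 0.7, 1.5.
f(-1.7) = -9.183, f(-0.9) = -0.359, f(-0.1) = 1.169, f(0.7) = -1.527, f(1.5) = -5.375.
Sum = Δt · [f(-1.7) + f(-0.9) + f(-0.1) + f(0.7) + f(1.5)].
Sum = -12.22.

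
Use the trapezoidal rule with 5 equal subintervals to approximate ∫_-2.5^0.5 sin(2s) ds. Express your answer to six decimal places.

Δs = (0.5 − (-2.5))/5 = 0.6.
f(-2.5) ≈ 0.958924, f(-1.9) ≈ 0.611858, f(-1.3) ≈ -0.515501, f(-0.7) ≈ -0.985450, f(-0.1) ≈ -0.198669, f(0.5) ≈ 0.841471.
T_5 = (Δs/2)·[f(s_0) + 2f(s_1) + ... + 2f(s_{4}) + f(s_5)].
Sum ≈ -0.112539.

-0.112539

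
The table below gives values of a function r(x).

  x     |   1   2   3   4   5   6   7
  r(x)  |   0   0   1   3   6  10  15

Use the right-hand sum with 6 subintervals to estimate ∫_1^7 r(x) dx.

Δx = 1.
Sum = 1·[0 + 1 + 3 + 6 + 10 + 15] = 35.

35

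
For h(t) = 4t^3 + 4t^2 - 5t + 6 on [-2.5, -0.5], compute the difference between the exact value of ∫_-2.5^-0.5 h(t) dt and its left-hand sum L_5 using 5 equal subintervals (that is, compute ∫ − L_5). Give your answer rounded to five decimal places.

6.34667

Exact integral: ∫_-2.5^-0.5 h(t) dt ≈ 8.6666667.
L_5 = 2.32.
Error ≈ 8.6666667 − 2.32 ≈ 6.34667.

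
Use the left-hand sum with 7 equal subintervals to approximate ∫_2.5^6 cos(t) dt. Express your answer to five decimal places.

-1.29985

Δt = (6 − 2.5)/7 = 0.5.
Left endpoints: 2.5, 3, 3.5, 4, 4.5, 5, 5.5.
f(2.5) ≈ -0.80114, f(3) ≈ -0.98999, f(3.5) ≈ -0.93646, f(4) ≈ -0.65364, f(4.5) ≈ -0.21080, f(5) ≈ 0.28366, f(5.5) ≈ 0.70867.
Sum = Δt · [f(2.5) + f(3) + f(3.5) + ...].
Sum ≈ -1.29985.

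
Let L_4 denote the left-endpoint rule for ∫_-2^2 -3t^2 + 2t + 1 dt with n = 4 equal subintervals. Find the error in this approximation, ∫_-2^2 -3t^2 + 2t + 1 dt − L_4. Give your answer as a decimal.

6

Exact integral: ∫_-2^2 f(t) dt = -12.
L_4 = -18.
Error = -12 − (-18) = 6.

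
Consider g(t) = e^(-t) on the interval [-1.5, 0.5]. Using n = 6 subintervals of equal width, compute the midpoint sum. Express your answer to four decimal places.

3.8573

Δt = (0.5 − (-1.5))/6 = 1/3.
Midpoints: -4/3, -1, -2/3, -1/3, 0, 1/3.
g(-4/3) ≈ 3.7937, g(-1) ≈ 2.7183, g(-2/3) ≈ 1.9477, g(-1/3) ≈ 1.3956, g(0) ≈ 1.0000, g(1/3) ≈ 0.7165.
Sum = Δt · [g(-4/3) + g(-1) + g(-2/3) + ...].
Sum ≈ 3.8573.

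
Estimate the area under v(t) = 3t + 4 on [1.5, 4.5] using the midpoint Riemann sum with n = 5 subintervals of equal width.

Δt = (4.5 − 1.5)/5 = 0.6.
Midpoints: 1.8, 2.4, 3, 3.6, 4.2.
v(1.8) = 9.4, v(2.4) = 11.2, v(3) = 13, v(3.6) = 14.8, v(4.2) = 16.6.
Sum = Δt · [v(1.8) + v(2.4) + v(3) + v(3.6) + v(4.2)].
Sum = 39.

39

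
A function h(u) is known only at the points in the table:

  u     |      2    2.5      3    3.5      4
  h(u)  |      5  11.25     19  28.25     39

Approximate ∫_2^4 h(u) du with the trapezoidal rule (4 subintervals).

Δu = 0.5.
T_4 = (0.5/2)·[5 + 2·11.25 + 2·19 + 2·28.25 + 39] = 40.25.

40.25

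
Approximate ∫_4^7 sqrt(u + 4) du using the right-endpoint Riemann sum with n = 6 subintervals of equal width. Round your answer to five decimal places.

Δu = (7 − 4)/6 = 0.5.
Right endpoints: 4.5, 5, 5.5, 6, 6.5, 7.
f(4.5) ≈ 2.91548, f(5) ≈ 3.00000, f(5.5) ≈ 3.08221, f(6) ≈ 3.16228, f(6.5) ≈ 3.24037, f(7) ≈ 3.31662.
Sum = Δu · [f(4.5) + f(5) + f(5.5) + ...].
Sum ≈ 9.35848.

9.35848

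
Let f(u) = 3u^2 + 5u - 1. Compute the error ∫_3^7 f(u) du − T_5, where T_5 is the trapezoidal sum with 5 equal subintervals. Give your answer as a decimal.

-1.28

Exact integral: ∫_3^7 f(u) du = 412.
T_5 = 413.28.
Error = 412 − 413.28 = -1.28.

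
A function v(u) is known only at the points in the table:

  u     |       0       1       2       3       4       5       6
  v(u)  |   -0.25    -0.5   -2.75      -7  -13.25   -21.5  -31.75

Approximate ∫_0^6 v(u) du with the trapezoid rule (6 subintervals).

-61

Δu = 1.
T_6 = (1/2)·[(-0.25) + 2·(-0.5) + 2·(-2.75) + 2·(-7) + 2·(-13.25) + 2·(-21.5) + (-31.75)] = -61.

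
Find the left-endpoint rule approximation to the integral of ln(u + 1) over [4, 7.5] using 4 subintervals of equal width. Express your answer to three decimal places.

6.406

Δu = (7.5 − 4)/4 = 0.875.
Left endpoints: 4, 4.875, 5.75, 6.625.
f(4) ≈ 1.609, f(4.875) ≈ 1.771, f(5.75) ≈ 1.910, f(6.625) ≈ 2.031.
Sum = Δu · [f(4) + f(4.875) + f(5.75) + f(6.625)].
Sum ≈ 6.406.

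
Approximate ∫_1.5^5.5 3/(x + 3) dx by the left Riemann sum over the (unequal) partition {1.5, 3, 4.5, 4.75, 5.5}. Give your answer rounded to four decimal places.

Subinterval widths: 1.5, 1.5, 0.25, 0.75.
Left endpoints: 1.5, 3, 4.5, 4.75.
f(1.5) = 2/3, f(3) = 0.5, f(4.5) = 0.4, f(4.75) = 12/31.
Sum = Σ Δx_i · f(x_i).
Sum ≈ 2.1403.

2.1403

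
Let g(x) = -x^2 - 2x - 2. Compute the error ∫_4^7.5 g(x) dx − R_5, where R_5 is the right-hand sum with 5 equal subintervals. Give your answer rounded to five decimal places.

16.82333

Exact integral: ∫_4^7.5 g(x) dx ≈ -166.5416667.
R_5 = -183.365.
Error ≈ -166.5416667 − (-183.365) ≈ 16.82333.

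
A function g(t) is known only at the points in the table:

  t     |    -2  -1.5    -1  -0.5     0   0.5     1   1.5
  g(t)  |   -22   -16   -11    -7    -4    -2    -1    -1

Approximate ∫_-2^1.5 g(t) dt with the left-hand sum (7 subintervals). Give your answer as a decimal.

-31.5

Δt = 0.5.
Sum = 0.5·[(-22) + (-16) + (-11) + (-7) + (-4) + (-2) + (-1)] = -31.5.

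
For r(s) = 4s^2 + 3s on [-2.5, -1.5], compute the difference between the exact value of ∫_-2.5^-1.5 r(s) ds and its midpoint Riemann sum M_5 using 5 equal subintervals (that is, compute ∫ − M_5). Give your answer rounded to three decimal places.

0.013

Exact integral: ∫_-2.5^-1.5 r(s) ds ≈ 10.33333.
M_5 = 10.32.
Error ≈ 10.33333 − 10.32 ≈ 0.013.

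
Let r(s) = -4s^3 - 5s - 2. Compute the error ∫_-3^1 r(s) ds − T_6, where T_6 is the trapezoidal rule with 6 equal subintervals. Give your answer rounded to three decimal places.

-3.556

Exact integral: ∫_-3^1 r(s) ds = 92.
T_6 ≈ 95.55556.
Error ≈ 92 − 95.55556 ≈ -3.556.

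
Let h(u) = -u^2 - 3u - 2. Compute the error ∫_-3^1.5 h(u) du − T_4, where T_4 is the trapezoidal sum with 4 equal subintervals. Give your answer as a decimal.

0.94921875

Exact integral: ∫_-3^1.5 h(u) du = -9.
T_4 = -9.94921875.
Error = -9 − (-9.94921875) = 0.94921875.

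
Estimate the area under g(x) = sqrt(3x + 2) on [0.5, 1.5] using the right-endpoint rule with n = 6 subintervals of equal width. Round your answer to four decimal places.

Δx = (1.5 − 0.5)/6 = 1/6.
Right endpoints: 2/3, 5/6, 1, 7/6, 4/3, 1.5.
g(2/3) ≈ 2.0000, g(5/6) ≈ 2.1213, g(1) ≈ 2.2361, g(7/6) ≈ 2.3452, g(4/3) ≈ 2.4495, g(1.5) ≈ 2.5495.
Sum = Δx · [g(2/3) + g(5/6) + g(1) + ...].
Sum ≈ 2.2836.

2.2836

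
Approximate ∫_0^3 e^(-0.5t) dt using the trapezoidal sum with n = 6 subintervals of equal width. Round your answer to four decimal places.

1.5618

Δt = (3 − 0)/6 = 0.5.
f(0) ≈ 1.0000, f(0.5) ≈ 0.7788, f(1) ≈ 0.6065, f(1.5) ≈ 0.4724, f(2) ≈ 0.3679, f(2.5) ≈ 0.2865, f(3) ≈ 0.2231.
T_6 = (Δt/2)·[f(t_0) + 2f(t_1) + ... + 2f(t_{5}) + f(t_6)].
Sum ≈ 1.5618.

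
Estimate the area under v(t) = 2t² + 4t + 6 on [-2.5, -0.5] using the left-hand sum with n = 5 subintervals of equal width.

Δt = (-0.5 − (-2.5))/5 = 0.4.
Left endpoints: -2.5, -2.1, -1.7, -1.3, -0.9.
v(-2.5) = 8.5, v(-2.1) = 6.42, v(-1.7) = 4.98, v(-1.3) = 4.18, v(-0.9) = 4.02.
Sum = Δt · [v(-2.5) + v(-2.1) + v(-1.7) + v(-1.3) + v(-0.9)].
Sum = 11.24.

11.24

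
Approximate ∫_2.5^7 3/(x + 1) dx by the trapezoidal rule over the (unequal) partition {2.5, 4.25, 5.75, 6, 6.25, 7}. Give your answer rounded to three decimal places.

2.522

Subinterval widths: 1.75, 1.5, 0.25, 0.25, 0.75.
f(2.5) = 6/7, f(4.25) = 4/7, f(5.75) = 4/9, f(6) = 3/7, f(6.25) = 12/29, f(7) = 0.375.
On each subinterval the trapezoid contributes (Δx_i/2)·[f(x_{i-1}) + f(x_i)].
Sum ≈ 2.522.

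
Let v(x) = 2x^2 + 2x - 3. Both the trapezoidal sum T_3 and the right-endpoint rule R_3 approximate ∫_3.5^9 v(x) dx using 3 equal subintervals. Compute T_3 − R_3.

T_3 ≈ 515.8287037.
R_3 ≈ 651.9537037.
T_3 − R_3 = -136.125.

-136.125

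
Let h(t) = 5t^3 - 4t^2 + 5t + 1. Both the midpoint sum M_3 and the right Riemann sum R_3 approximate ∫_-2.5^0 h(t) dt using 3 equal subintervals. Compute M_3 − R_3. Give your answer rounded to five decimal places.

-38.30295

M_3 ≈ -79.4950810.
R_3 ≈ -41.1921296.
M_3 − R_3 ≈ -38.30295.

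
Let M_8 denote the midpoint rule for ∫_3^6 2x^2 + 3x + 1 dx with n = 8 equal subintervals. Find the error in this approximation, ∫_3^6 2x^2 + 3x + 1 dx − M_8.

Exact integral: ∫_3^6 f(x) dx = 169.5.
M_8 = 169.4296875.
Error = 169.5 − 169.4296875 = 0.0703125.

0.0703125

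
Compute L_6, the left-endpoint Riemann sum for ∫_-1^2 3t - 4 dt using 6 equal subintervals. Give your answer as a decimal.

Δt = (2 − (-1))/6 = 0.5.
Left endpoints: -1, -0.5, 0, 0.5, 1, 1.5.
f(-1) = -7, f(-0.5) = -5.5, f(0) = -4, f(0.5) = -2.5, f(1) = -1, f(1.5) = 0.5.
Sum = Δt · [f(-1) + f(-0.5) + f(0) + ...].
Sum = -9.75.

-9.75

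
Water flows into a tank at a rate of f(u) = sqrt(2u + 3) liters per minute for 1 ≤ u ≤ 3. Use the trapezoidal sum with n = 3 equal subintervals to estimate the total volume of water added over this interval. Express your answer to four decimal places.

Δu = (3 − 1)/3 = 2/3.
f(1) ≈ 2.2361, f(5/3) ≈ 2.5166, f(7/3) ≈ 2.7689, f(3) ≈ 3.0000.
T_3 = (Δu/2)·[f(u_0) + 2f(u_1) + 2f(u_2) + f(u_3)].
Sum ≈ 5.2690.

5.2690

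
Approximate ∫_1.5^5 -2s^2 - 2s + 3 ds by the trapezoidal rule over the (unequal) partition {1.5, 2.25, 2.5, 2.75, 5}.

-97.28125

Subinterval widths: 0.75, 0.25, 0.25, 2.25.
f(1.5) = -4.5, f(2.25) = -11.625, f(2.5) = -14.5, f(2.75) = -17.625, f(5) = -57.
On each subinterval the trapezoid contributes (Δs_i/2)·[f(s_{i-1}) + f(s_i)].
Sum = -97.28125.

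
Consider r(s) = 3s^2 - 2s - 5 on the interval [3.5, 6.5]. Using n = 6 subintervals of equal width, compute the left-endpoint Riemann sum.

Δs = (6.5 − 3.5)/6 = 0.5.
Left endpoints: 3.5, 4, 4.5, 5, 5.5, 6.
r(3.5) = 24.75, r(4) = 35, r(4.5) = 46.75, r(5) = 60, r(5.5) = 74.75, r(6) = 91.
Sum = Δs · [r(3.5) + r(4) + r(4.5) + ...].
Sum = 166.125.

166.125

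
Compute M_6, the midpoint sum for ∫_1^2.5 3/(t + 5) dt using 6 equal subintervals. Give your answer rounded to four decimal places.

0.6694

Δt = (2.5 − 1)/6 = 0.25.
Midpoints: 1.125, 1.375, 1.625, 1.875, 2.125, 2.375.
f(1.125) = 24/49, f(1.375) = 8/17, f(1.625) = 24/53, f(1.875) = 24/55, f(2.125) = 8/19, f(2.375) = 24/59.
Sum = Δt · [f(1.125) + f(1.375) + f(1.625) + ...].
Sum ≈ 0.6694.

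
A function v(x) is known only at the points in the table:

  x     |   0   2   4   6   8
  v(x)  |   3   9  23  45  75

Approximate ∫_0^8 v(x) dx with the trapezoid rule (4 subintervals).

Δx = 2.
T_4 = (2/2)·[3 + 2·9 + 2·23 + 2·45 + 75] = 232.

232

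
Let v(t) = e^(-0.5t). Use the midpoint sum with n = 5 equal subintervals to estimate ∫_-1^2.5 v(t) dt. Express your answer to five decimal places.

Δt = (2.5 − (-1))/5 = 0.7.
Midpoints: -0.65, 0.05, 0.75, 1.45, 2.15.
v(-0.65) ≈ 1.38403, v(0.05) ≈ 0.97531, v(0.75) ≈ 0.68729, v(1.45) ≈ 0.48432, v(2.15) ≈ 0.34130.
Sum = Δt · [v(-0.65) + v(0.05) + v(0.75) + v(1.45) + v(2.15)].
Sum ≈ 2.71058.

2.71058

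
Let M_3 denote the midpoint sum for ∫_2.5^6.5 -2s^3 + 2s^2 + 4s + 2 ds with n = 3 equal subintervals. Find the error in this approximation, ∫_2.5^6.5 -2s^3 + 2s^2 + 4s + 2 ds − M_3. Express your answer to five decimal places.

-14.81481

Exact integral: ∫_2.5^6.5 f(s) ds ≈ -620.3333333.
M_3 ≈ -605.5185185.
Error ≈ -620.3333333 − (-605.5185185) ≈ -14.81481.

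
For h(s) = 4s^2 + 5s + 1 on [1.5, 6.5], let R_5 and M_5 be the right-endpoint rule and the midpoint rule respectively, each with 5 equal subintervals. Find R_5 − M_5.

97.5

R_5 = 562.5.
M_5 = 465.
R_5 − M_5 = 97.5.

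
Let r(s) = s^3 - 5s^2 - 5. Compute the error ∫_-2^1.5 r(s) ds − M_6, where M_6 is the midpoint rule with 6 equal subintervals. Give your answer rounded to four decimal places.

-0.5707

Exact integral: ∫_-2^1.5 r(s) ds ≈ -39.192708.
M_6 ≈ -38.622034.
Error ≈ -39.192708 − (-38.622034) ≈ -0.5707.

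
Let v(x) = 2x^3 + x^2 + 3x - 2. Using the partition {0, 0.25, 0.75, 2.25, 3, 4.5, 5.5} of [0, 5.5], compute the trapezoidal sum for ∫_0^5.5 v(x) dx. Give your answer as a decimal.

572.640625

Subinterval widths: 0.25, 0.5, 1.5, 0.75, 1.5, 1.
v(0) = -2, v(0.25) = -1.15625, v(0.75) = 1.65625, v(2.25) = 32.59375, v(3) = 70, v(4.5) = 214, v(5.5) = 377.5.
On each subinterval the trapezoid contributes (Δx_i/2)·[v(x_{i-1}) + v(x_i)].
Sum = 572.640625.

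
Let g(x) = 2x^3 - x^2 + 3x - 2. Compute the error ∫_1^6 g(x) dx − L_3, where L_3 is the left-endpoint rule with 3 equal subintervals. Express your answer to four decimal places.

295.3704

Exact integral: ∫_1^6 g(x) dx ≈ 618.333333.
L_3 ≈ 322.962963.
Error ≈ 618.333333 − 322.962963 ≈ 295.3704.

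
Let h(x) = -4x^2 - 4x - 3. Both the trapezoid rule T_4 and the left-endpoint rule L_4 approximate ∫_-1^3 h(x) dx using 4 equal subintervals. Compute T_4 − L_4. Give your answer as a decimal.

T_4 = -68.
L_4 = -44.
T_4 − L_4 = -24.

-24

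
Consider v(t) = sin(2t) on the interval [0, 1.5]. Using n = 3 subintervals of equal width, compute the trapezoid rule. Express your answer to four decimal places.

0.9107

Δt = (1.5 − 0)/3 = 0.5.
v(0) ≈ 0.0000, v(0.5) ≈ 0.8415, v(1) ≈ 0.9093, v(1.5) ≈ 0.1411.
T_3 = (Δt/2)·[v(t_0) + 2v(t_1) + 2v(t_2) + v(t_3)].
Sum ≈ 0.9107.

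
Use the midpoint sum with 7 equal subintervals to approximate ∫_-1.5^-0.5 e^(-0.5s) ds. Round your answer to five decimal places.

Δs = (-0.5 − (-1.5))/7 = 1/7.
Midpoints: -10/7, -9/7, -8/7, -1, -6/7, -5/7, -4/7.
f(-10/7) ≈ 2.04273, f(-9/7) ≈ 1.90191, f(-8/7) ≈ 1.77079, f(-1) ≈ 1.64872, f(-6/7) ≈ 1.53506, f(-5/7) ≈ 1.42924, f(-4/7) ≈ 1.33071.
Sum = Δs · [f(-10/7) + f(-9/7) + f(-8/7) + ...].
Sum ≈ 1.66560.

1.66560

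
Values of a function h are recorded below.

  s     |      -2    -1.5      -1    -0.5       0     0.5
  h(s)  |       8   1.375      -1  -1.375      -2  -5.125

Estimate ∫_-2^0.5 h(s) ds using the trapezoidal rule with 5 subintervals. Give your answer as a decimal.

-0.78125

Δs = 0.5.
T_5 = (0.5/2)·[8 + 2·1.375 + 2·(-1) + 2·(-1.375) + 2·(-2) + (-5.125)] = -0.78125.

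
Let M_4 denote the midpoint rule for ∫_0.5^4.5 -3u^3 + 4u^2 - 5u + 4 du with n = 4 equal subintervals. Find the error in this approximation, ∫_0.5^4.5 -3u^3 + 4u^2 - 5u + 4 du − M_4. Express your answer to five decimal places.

Exact integral: ∫_0.5^4.5 f(u) du ≈ -220.1666667.
M_4 = -214.
Error ≈ -220.1666667 − (-214) ≈ -6.16667.

-6.16667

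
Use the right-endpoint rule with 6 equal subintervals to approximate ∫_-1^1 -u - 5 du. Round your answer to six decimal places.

Δu = (1 − (-1))/6 = 1/3.
Right endpoints: -2/3, -1/3, 0, 1/3, 2/3, 1.
f(-2/3) = -13/3, f(-1/3) = -14/3, f(0) = -5, f(1/3) = -16/3, f(2/3) = -17/3, f(1) = -6.
Sum = Δu · [f(-2/3) + f(-1/3) + f(0) + ...].
Sum ≈ -10.333333.

-10.333333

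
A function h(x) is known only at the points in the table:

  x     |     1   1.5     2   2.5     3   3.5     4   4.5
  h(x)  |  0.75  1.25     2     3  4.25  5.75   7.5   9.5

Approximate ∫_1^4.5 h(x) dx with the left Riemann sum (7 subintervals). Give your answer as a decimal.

Δx = 0.5.
Sum = 0.5·[0.75 + 1.25 + 2 + 3 + 4.25 + 5.75 + 7.5] = 12.25.

12.25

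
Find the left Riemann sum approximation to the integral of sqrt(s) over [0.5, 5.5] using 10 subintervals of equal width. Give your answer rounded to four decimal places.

7.9437

Δs = (5.5 − 0.5)/10 = 0.5.
Left endpoints: 0.5, 1, 1.5, 2, 2.5, 3, 3.5, 4, 4.5, 5.
f(0.5) ≈ 0.7071, f(1) ≈ 1.0000, f(1.5) ≈ 1.2247, f(2) ≈ 1.4142, f(2.5) ≈ 1.5811, f(3) ≈ 1.7321, f(3.5) ≈ 1.8708, f(4) ≈ 2.0000, f(4.5) ≈ 2.1213, f(5) ≈ 2.2361.
Sum = Δs · [f(0.5) + f(1) + f(1.5) + ...].
Sum ≈ 7.9437.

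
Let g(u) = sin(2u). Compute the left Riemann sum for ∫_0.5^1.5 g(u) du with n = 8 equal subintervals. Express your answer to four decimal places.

0.8049

Δu = (1.5 − 0.5)/8 = 0.125.
Left endpoints: 0.5, 0.625, 0.75, 0.875, 1, 1.125, 1.25, 1.375.
g(0.5) ≈ 0.8415, g(0.625) ≈ 0.9490, g(0.75) ≈ 0.9975, g(0.875) ≈ 0.9840, g(1) ≈ 0.9093, g(1.125) ≈ 0.7781, g(1.25) ≈ 0.5985, g(1.375) ≈ 0.3817.
Sum = Δu · [g(0.5) + g(0.625) + g(0.75) + ...].
Sum ≈ 0.8049.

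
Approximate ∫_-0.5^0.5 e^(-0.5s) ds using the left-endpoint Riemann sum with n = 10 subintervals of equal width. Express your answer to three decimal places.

1.036

Δs = (0.5 − (-0.5))/10 = 0.1.
Left endpoints: -0.5, -0.4, -0.3, -0.2, -0.1, 0, 0.1, 0.2, 0.3, 0.4.
f(-0.5) ≈ 1.284, f(-0.4) ≈ 1.221, f(-0.3) ≈ 1.162, f(-0.2) ≈ 1.105, f(-0.1) ≈ 1.051, f(0) ≈ 1.000, f(0.1) ≈ 0.951, f(0.2) ≈ 0.905, f(0.3) ≈ 0.861, f(0.4) ≈ 0.819.
Sum = Δs · [f(-0.5) + f(-0.4) + f(-0.3) + ...].
Sum ≈ 1.036.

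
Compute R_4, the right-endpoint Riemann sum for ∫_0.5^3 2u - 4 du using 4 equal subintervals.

Δu = (3 − 0.5)/4 = 0.625.
Right endpoints: 1.125, 1.75, 2.375, 3.
f(1.125) = -1.75, f(1.75) = -0.5, f(2.375) = 0.75, f(3) = 2.
Sum = Δu · [f(1.125) + f(1.75) + f(2.375) + f(3)].
Sum = 0.3125.

0.3125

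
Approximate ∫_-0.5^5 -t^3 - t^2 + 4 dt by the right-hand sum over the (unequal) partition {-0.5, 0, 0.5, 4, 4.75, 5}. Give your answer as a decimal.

Subinterval widths: 0.5, 0.5, 3.5, 0.75, 0.25.
Right endpoints: 0, 0.5, 4, 4.75, 5.
f(0) = 4, f(0.5) = 3.625, f(4) = -76, f(4.75) = -125.734375, f(5) = -146.
Sum = Σ Δt_i · f(t_i).
Sum = -392.98828125.

-392.98828125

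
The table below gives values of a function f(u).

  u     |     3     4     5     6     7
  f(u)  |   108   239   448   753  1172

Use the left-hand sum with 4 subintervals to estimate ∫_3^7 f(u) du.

1548

Δu = 1.
Sum = 1·[108 + 239 + 448 + 753] = 1548.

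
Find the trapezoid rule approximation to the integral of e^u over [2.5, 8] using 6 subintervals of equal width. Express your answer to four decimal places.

Δu = (8 − 2.5)/6 = 11/12.
f(2.5) ≈ 12.1825, f(41/12) ≈ 30.4677, f(13/3) ≈ 76.1979, f(5.25) ≈ 190.5663, f(37/6) ≈ 476.5948, f(85/12) ≈ 1191.9350, f(8) ≈ 2980.9580.
T_6 = (Δu/2)·[f(u_0) + 2f(u_1) + ... + 2f(u_{5}) + f(u_6)].
Sum ≈ 3173.8042.

3173.8042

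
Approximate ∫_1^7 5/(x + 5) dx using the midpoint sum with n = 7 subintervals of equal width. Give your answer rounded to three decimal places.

3.463

Δx = (7 − 1)/7 = 6/7.
Midpoints: 10/7, 16/7, 22/7, 4, 34/7, 40/7, 46/7.
f(10/7) = 7/9, f(16/7) = 35/51, f(22/7) = 35/57, f(4) = 5/9, f(34/7) = 35/69, f(40/7) = 7/15, f(46/7) = 35/81.
Sum = Δx · [f(10/7) + f(16/7) + f(22/7) + ...].
Sum ≈ 3.463.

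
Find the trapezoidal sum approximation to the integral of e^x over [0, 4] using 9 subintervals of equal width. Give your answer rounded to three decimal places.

54.478

Δx = (4 − 0)/9 = 4/9.
f(0) ≈ 1.000, f(4/9) ≈ 1.560, f(8/9) ≈ 2.432, f(4/3) ≈ 3.794, f(16/9) ≈ 5.917, f(20/9) ≈ 9.228, f(8/3) ≈ 14.392, f(28/9) ≈ 22.446, f(32/9) ≈ 35.007, f(4) ≈ 54.598.
T_9 = (Δx/2)·[f(x_0) + 2f(x_1) + ... + 2f(x_{8}) + f(x_9)].
Sum ≈ 54.478.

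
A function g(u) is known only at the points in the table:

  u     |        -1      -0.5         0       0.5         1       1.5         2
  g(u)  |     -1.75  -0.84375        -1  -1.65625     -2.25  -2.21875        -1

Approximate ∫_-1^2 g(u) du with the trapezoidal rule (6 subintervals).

-4.671875

Δu = 0.5.
T_6 = (0.5/2)·[(-1.75) + 2·(-0.84375) + 2·(-1) + 2·(-1.65625) + 2·(-2.25) + 2·(-2.21875) + (-1)] = -4.671875.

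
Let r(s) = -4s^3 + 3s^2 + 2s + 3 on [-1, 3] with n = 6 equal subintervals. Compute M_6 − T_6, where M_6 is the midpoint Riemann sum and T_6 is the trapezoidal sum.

M_6 ≈ -30.66666667.
T_6 ≈ -34.66666667.
M_6 − T_6 = 4.

4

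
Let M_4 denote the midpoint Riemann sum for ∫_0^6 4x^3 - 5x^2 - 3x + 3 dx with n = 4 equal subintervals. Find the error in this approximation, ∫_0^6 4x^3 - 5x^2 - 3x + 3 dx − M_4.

34.875

Exact integral: ∫_0^6 f(x) dx = 900.
M_4 = 865.125.
Error = 900 − 865.125 = 34.875.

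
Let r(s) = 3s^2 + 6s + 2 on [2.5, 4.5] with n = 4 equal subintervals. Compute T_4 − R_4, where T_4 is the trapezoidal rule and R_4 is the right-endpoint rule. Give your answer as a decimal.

-13.5

T_4 = 121.75.
R_4 = 135.25.
T_4 − R_4 = -13.5.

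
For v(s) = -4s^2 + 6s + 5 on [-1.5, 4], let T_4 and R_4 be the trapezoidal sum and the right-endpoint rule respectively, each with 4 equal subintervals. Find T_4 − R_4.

15.125

T_4 = -28.015625.
R_4 = -43.140625.
T_4 − R_4 = 15.125.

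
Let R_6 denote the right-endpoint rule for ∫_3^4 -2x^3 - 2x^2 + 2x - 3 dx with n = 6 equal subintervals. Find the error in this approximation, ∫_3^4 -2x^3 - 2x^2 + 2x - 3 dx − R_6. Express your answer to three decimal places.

Exact integral: ∫_3^4 f(x) dx ≈ -108.16667.
R_6 ≈ -115.43981.
Error ≈ -108.16667 − (-115.43981) ≈ 7.273.

7.273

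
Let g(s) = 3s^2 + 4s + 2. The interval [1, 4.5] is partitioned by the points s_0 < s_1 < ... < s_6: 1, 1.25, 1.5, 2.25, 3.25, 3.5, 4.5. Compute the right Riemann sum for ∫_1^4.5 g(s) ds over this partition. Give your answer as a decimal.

Subinterval widths: 0.25, 0.25, 0.75, 1, 0.25, 1.
Right endpoints: 1.25, 1.5, 2.25, 3.25, 3.5, 4.5.
g(1.25) = 11.6875, g(1.5) = 14.75, g(2.25) = 26.1875, g(3.25) = 46.6875, g(3.5) = 52.75, g(4.5) = 80.75.
Sum = Σ Δs_i · g(s_i).
Sum = 166.875.

166.875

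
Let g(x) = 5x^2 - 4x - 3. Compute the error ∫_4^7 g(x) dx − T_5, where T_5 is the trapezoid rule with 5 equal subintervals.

Exact integral: ∫_4^7 g(x) dx = 390.
T_5 = 390.9.
Error = 390 − 390.9 = -0.9.

-0.9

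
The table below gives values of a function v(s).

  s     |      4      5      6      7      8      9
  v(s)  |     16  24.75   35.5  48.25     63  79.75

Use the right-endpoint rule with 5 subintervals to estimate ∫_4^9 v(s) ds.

Δs = 1.
Sum = 1·[24.75 + 35.5 + 48.25 + 63 + 79.75] = 251.25.

251.25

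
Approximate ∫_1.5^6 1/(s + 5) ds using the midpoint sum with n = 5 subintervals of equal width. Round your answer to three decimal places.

Δs = (6 − 1.5)/5 = 0.9.
Midpoints: 1.95, 2.85, 3.75, 4.65, 5.55.
f(1.95) = 20/139, f(2.85) = 20/157, f(3.75) = 4/35, f(4.65) = 20/193, f(5.55) = 20/211.
Sum = Δs · [f(1.95) + f(2.85) + f(3.75) + f(4.65) + f(5.55)].
Sum ≈ 0.526.

0.526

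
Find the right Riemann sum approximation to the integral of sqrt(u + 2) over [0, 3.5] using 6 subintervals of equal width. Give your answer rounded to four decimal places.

6.9810

Δu = (3.5 − 0)/6 = 7/12.
Right endpoints: 7/12, 7/6, 1.75, 7/3, 35/12, 3.5.
f(7/12) ≈ 1.6073, f(7/6) ≈ 1.7795, f(1.75) ≈ 1.9365, f(7/3) ≈ 2.0817, f(35/12) ≈ 2.2174, f(3.5) ≈ 2.3452.
Sum = Δu · [f(7/12) + f(7/6) + f(1.75) + ...].
Sum ≈ 6.9810.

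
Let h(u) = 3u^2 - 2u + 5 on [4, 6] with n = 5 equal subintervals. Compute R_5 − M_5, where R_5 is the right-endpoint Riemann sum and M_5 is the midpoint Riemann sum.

11.44

R_5 = 153.36.
M_5 = 141.92.
R_5 − M_5 = 11.44.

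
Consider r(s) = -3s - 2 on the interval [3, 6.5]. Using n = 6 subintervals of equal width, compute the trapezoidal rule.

Δs = (6.5 − 3)/6 = 7/12.
r(3) = -11, r(43/12) = -12.75, r(25/6) = -14.5, r(4.75) = -16.25, r(16/3) = -18, r(71/12) = -19.75, r(6.5) = -21.5.
T_6 = (Δs/2)·[r(s_0) + 2r(s_1) + ... + 2r(s_{5}) + r(s_6)].
Sum = -56.875.

-56.875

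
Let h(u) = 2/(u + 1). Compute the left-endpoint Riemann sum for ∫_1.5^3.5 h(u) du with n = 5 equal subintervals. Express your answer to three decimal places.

Δu = (3.5 − 1.5)/5 = 0.4.
Left endpoints: 1.5, 1.9, 2.3, 2.7, 3.1.
h(1.5) = 0.8, h(1.9) = 20/29, h(2.3) = 20/33, h(2.7) = 20/37, h(3.1) = 20/41.
Sum = Δu · [h(1.5) + h(1.9) + h(2.3) + h(2.7) + h(3.1)].
Sum ≈ 1.250.

1.250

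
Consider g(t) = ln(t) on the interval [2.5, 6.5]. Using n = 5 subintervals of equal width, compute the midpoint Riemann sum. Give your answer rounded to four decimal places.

Δt = (6.5 − 2.5)/5 = 0.8.
Midpoints: 2.9, 3.7, 4.5, 5.3, 6.1.
g(2.9) ≈ 1.0647, g(3.7) ≈ 1.3083, g(4.5) ≈ 1.5041, g(5.3) ≈ 1.6677, g(6.1) ≈ 1.8083.
Sum = Δt · [g(2.9) + g(3.7) + g(4.5) + g(5.3) + g(6.1)].
Sum ≈ 5.8825.

5.8825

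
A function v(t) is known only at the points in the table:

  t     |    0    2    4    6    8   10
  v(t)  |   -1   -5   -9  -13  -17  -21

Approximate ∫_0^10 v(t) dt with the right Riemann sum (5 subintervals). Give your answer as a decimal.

Δt = 2.
Sum = 2·[(-5) + (-9) + (-13) + (-17) + (-21)] = -130.

-130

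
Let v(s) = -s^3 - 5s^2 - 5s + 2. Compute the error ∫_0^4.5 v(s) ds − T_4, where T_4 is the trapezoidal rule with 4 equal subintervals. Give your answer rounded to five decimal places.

Exact integral: ∫_0^4.5 v(s) ds = -296.015625.
T_4 ≈ -307.1689453.
Error ≈ -296.015625 − (-307.1689453) ≈ 11.15332.

11.15332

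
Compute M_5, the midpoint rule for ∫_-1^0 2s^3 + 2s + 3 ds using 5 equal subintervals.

Δs = (0 − (-1))/5 = 0.2.
Midpoints: -0.9, -0.7, -0.5, -0.3, -0.1.
f(-0.9) = -0.258, f(-0.7) = 0.914, f(-0.5) = 1.75, f(-0.3) = 2.346, f(-0.1) = 2.798.
Sum = Δs · [f(-0.9) + f(-0.7) + f(-0.5) + f(-0.3) + f(-0.1)].
Sum = 1.51.

1.51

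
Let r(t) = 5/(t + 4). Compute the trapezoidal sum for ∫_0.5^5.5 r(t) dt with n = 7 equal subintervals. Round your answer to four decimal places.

3.7442

Δt = (5.5 − 0.5)/7 = 5/7.
r(0.5) = 10/9, r(17/14) = 70/73, r(27/14) = 70/83, r(37/14) = 70/93, r(47/14) = 70/103, r(57/14) = 70/113, r(67/14) = 70/123, r(5.5) = 10/19.
T_7 = (Δt/2)·[r(t_0) + 2r(t_1) + ... + 2r(t_{6}) + r(t_7)].
Sum ≈ 3.7442.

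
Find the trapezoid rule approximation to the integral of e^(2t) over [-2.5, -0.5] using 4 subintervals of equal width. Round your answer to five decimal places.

0.19537

Δt = (-0.5 − (-2.5))/4 = 0.5.
f(-2.5) ≈ 0.00674, f(-2) ≈ 0.01832, f(-1.5) ≈ 0.04979, f(-1) ≈ 0.13534, f(-0.5) ≈ 0.36788.
T_4 = (Δt/2)·[f(t_0) + 2f(t_1) + 2f(t_2) + 2f(t_3) + f(t_4)].
Sum ≈ 0.19537.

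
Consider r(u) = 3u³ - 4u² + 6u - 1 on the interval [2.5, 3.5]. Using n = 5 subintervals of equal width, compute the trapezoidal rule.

Δu = (3.5 − 2.5)/5 = 0.2.
r(2.5) = 35.875, r(2.7) = 45.089, r(2.9) = 55.927, r(3.1) = 68.533, r(3.3) = 83.051, r(3.5) = 99.625.
T_5 = (Δu/2)·[r(u_0) + 2r(u_1) + ... + 2r(u_{4}) + r(u_5)].
Sum = 64.07.

64.07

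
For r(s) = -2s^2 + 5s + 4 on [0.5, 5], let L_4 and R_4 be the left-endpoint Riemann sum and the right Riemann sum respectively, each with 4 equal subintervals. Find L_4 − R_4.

30.375

L_4 = 9.9140625.
R_4 = -20.4609375.
L_4 − R_4 = 30.375.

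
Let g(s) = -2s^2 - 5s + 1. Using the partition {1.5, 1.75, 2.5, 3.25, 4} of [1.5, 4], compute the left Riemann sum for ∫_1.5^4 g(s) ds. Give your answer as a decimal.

Subinterval widths: 0.25, 0.75, 0.75, 0.75.
Left endpoints: 1.5, 1.75, 2.5, 3.25.
g(1.5) = -11, g(1.75) = -13.875, g(2.5) = -24, g(3.25) = -36.375.
Sum = Σ Δs_i · g(s_i).
Sum = -58.4375.

-58.4375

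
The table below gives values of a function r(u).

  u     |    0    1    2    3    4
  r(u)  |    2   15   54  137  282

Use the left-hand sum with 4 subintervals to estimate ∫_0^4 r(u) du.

Δu = 1.
Sum = 1·[2 + 15 + 54 + 137] = 208.

208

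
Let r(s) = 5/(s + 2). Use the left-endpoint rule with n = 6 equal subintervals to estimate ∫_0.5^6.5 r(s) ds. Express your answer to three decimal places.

6.885

Δs = (6.5 − 0.5)/6 = 1.
Left endpoints: 0.5, 1.5, 2.5, 3.5, 4.5, 5.5.
r(0.5) = 2, r(1.5) = 10/7, r(2.5) = 10/9, r(3.5) = 10/11, r(4.5) = 10/13, r(5.5) = 2/3.
Sum = Δs · [r(0.5) + r(1.5) + r(2.5) + ...].
Sum ≈ 6.885.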